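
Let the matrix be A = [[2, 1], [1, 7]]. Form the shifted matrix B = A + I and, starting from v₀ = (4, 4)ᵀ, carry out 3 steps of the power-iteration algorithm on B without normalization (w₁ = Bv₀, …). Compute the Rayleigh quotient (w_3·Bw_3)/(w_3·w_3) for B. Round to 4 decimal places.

B = A + I has rows (3, 1); (1, 8)
w1 = Bv₀ = (3·4 + 1·4; 1·4 + 8·4) = (16, 36)
w2 = Bw1 = (3·16 + 1·36; 1·16 + 8·36) = (84, 304)
w3 = Bw2 = (556, 2516)
Bw3 = (4184, 20684)
w3·Bw3 = 54367248; w3·w3 = 6639392; μ ≈ 54367248/6639392 = 8.1886

8.1886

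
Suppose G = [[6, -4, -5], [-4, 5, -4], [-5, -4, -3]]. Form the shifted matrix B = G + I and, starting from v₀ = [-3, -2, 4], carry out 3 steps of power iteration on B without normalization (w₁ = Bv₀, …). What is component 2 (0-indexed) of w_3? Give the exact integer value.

B = G + I has rows (7, -4, -5); (-4, 6, -4); (-5, -4, -2)
w1 = Bv₀ = (7·(-3) + (-4)·(-2) + (-5)·4; (-4)·(-3) + 6·(-2) + (-4)·4; (-5)·(-3) + (-4)·(-2) + (-2)·4) = (-33, -16, 15)
w2 = Bw1 = (7·(-33) + (-4)·(-16) + (-5)·15; (-4)·(-33) + 6·(-16) + (-4)·15; (-5)·(-33) + (-4)·(-16) + (-2)·15) = (-242, -24, 199)
w3 = Bw2 = (-2593, 28, 908)
Requested component of w3: 908

908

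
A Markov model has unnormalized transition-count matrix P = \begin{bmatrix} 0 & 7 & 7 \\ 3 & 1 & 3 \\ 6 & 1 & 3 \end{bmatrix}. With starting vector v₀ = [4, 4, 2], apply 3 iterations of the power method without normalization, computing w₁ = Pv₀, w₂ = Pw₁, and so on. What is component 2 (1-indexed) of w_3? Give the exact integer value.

2554

w1 = Pv₀ = (0·4 + 7·4 + 7·2; 3·4 + 1·4 + 3·2; 6·4 + 1·4 + 3·2) = (42, 22, 34)
w2 = Pw1 = (0·42 + 7·22 + 7·34; 3·42 + 1·22 + 3·34; 6·42 + 1·22 + 3·34) = (392, 250, 376)
w3 = Pw2 = (4382, 2554, 3730)
The requested component of w3 is 2554.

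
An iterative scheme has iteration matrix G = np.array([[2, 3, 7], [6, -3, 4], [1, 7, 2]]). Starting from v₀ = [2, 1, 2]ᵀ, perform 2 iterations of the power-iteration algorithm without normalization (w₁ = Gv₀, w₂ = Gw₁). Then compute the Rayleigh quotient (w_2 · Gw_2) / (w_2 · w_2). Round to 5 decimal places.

w1 = Gv₀ = (21, 17, 13)
w2 = Gw1 = (184, 127, 166)
Gw2 = (1911, 1387, 1405)
w2·Gw2 = 184·1911 + 127·1387 + 166·1405 = 761003; w2·w2 = 184·184 + 127·127 + 166·166 = 77541
λ ≈ 761003/77541 = 9.81420

9.81420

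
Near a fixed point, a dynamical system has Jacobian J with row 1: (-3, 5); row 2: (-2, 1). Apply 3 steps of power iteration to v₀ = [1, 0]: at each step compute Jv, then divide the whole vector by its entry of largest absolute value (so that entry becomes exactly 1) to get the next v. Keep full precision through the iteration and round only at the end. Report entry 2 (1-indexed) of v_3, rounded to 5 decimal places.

Jv0 = (-3.000000, -2.000000); divide by -3.000000 → v1 = (1.000000, 0.666667)
Jv1 = (0.333333, -1.333333); divide by -1.333333 → v2 = (-0.250000, 1.000000)
Jv2 = (5.750000, 1.500000); divide by 5.750000 → v3 = (1.000000, 0.260870)
Requested entry of v3: 6/23 = 0.26087

0.26087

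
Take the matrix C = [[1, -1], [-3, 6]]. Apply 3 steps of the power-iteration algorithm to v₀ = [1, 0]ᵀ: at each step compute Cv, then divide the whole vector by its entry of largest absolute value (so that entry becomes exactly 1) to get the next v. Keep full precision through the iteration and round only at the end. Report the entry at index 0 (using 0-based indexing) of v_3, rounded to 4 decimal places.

Cv0 = (1.00000, -3.00000); divide by -3.00000 → v1 = (-0.33333, 1.00000)
Cv1 = (-1.33333, 7.00000); divide by 7.00000 → v2 = (-0.19048, 1.00000)
Cv2 = (-1.19048, 6.57143); divide by 6.57143 → v3 = (-0.18116, 1.00000)
Requested entry of v3: 25/-138 = -0.1812

-0.1812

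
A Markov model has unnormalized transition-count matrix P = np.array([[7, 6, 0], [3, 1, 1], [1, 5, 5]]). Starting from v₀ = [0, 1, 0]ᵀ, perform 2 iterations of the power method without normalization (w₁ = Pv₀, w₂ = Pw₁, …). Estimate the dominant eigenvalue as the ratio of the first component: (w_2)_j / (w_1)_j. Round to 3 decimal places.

w1 = Pv₀ = (6, 1, 5)
w2 = Pw1 = (48, 24, 36)
Ratio at component: 48 / 6 = 8.000

λ ≈ 8.000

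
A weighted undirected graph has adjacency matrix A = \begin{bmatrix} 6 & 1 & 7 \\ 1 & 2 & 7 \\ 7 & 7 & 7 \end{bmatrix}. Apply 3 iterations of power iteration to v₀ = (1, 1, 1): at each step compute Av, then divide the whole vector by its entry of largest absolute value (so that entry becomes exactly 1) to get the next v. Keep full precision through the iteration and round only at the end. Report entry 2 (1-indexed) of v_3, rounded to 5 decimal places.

Av0 = (14.000000, 10.000000, 21.000000); divide by 21.000000 → v1 = (0.666667, 0.476190, 1.000000)
Av1 = (11.476190, 8.619048, 15.000000); divide by 15.000000 → v2 = (0.765079, 0.574603, 1.000000)
Av2 = (12.165079, 8.914286, 16.377778); divide by 16.377778 → v3 = (0.742780, 0.544292, 1.000000)
Requested entry of v3: 2808/5159 = 0.54429

0.54429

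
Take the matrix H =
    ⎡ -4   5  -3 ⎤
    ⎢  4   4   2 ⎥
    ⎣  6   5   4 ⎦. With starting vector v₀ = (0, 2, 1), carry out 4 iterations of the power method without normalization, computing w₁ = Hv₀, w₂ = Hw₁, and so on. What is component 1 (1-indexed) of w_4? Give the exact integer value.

-320

w1 = Hv₀ = ((-4)·0 + 5·2 + (-3)·1; 4·0 + 4·2 + 2·1; 6·0 + 5·2 + 4·1) = (7, 10, 14)
w2 = Hw1 = ((-4)·7 + 5·10 + (-3)·14; 4·7 + 4·10 + 2·14; 6·7 + 5·10 + 4·14) = (-20, 96, 148)
w3 = Hw2 = (116, 600, 952)
w4 = Hw3 = (-320, 4768, 7504)
The requested component of w4 is -320.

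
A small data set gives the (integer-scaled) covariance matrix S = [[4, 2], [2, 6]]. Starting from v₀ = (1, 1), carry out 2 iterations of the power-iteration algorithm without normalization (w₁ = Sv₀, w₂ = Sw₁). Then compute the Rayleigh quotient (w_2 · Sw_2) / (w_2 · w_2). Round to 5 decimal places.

7.23077

w1 = Sv₀ = (6, 8)
w2 = Sw1 = (40, 60)
Sw2 = (280, 440)
w2·Sw2 = 40·280 + 60·440 = 37600; w2·w2 = 40·40 + 60·60 = 5200
λ ≈ 37600/5200 = 7.23077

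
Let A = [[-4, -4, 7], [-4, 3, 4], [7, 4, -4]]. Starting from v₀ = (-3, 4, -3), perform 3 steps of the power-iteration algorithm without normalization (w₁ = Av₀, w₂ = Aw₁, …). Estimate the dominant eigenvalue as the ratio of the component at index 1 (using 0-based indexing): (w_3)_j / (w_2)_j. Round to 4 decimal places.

w1 = Av₀ = ((-4)·(-3) + (-4)·4 + 7·(-3); (-4)·(-3) + 3·4 + 4·(-3); 7·(-3) + 4·4 + (-4)·(-3)) = (-25, 12, 7)
w2 = Aw1 = ((-4)·(-25) + (-4)·12 + 7·7; (-4)·(-25) + 3·12 + 4·7; 7·(-25) + 4·12 + (-4)·7) = (101, 164, -155)
w3 = Aw2 = (-2145, -532, 1983)
Ratio at component: -532 / 164 = -3.2439

λ ≈ -3.2439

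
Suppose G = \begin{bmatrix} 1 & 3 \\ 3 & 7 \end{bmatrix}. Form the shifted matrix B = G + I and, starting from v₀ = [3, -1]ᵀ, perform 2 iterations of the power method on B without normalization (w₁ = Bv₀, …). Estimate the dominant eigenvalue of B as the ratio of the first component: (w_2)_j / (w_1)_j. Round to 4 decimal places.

B = G + I has rows (2, 3); (3, 8)
w1 = Bv₀ = (2·3 + 3·(-1); 3·3 + 8·(-1)) = (3, 1)
w2 = Bw1 = (2·3 + 3·1; 3·3 + 8·1) = (9, 17)
Ratio: 9/3 = 3.0000

μ ≈ 3.0000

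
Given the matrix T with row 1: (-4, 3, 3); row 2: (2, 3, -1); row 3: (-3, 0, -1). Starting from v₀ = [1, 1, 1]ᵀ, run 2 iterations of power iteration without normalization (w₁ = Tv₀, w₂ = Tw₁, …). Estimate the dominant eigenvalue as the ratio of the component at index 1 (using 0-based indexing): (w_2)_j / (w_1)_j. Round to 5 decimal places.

w1 = Tv₀ = ((-4)·1 + 3·1 + 3·1; 2·1 + 3·1 + (-1)·1; (-3)·1 + 0·1 + (-1)·1) = (2, 4, -4)
w2 = Tw1 = ((-4)·2 + 3·4 + 3·(-4); 2·2 + 3·4 + (-1)·(-4); (-3)·2 + 0·4 + (-1)·(-4)) = (-8, 20, -2)
Ratio at component: 20 / 4 = 5.00000

λ ≈ 5.00000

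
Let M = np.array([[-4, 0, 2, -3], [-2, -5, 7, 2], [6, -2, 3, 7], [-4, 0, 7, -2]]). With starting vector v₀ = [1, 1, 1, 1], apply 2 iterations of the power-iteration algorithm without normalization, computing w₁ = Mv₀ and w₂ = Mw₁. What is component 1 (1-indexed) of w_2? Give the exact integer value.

45

w1 = Mv₀ = ((-4)·1 + 0·1 + 2·1 + (-3)·1; (-2)·1 + (-5)·1 + 7·1 + 2·1; 6·1 + (-2)·1 + 3·1 + 7·1; (-4)·1 + 0·1 + 7·1 + (-2)·1) = (-5, 2, 14, 1)
w2 = Mw1 = ((-4)·(-5) + 0·2 + 2·14 + (-3)·1; (-2)·(-5) + (-5)·2 + 7·14 + 2·1; 6·(-5) + (-2)·2 + 3·14 + 7·1; (-4)·(-5) + 0·2 + 7·14 + (-2)·1) = (45, 100, 15, 116)
The requested component of w2 is 45.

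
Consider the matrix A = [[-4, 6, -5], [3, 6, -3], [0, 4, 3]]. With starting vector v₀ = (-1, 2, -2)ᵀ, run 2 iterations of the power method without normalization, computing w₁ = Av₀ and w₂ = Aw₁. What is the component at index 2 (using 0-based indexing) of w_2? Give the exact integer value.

w1 = Av₀ = ((-4)·(-1) + 6·2 + (-5)·(-2); 3·(-1) + 6·2 + (-3)·(-2); 0·(-1) + 4·2 + 3·(-2)) = (26, 15, 2)
w2 = Aw1 = ((-4)·26 + 6·15 + (-5)·2; 3·26 + 6·15 + (-3)·2; 0·26 + 4·15 + 3·2) = (-24, 162, 66)
The requested component of w2 is 66.

66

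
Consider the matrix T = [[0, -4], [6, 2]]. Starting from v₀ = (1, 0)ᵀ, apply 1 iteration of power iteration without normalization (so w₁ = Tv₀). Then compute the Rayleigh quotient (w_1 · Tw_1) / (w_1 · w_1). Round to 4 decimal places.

w1 = Tv₀ = (0, 6)
Tw1 = (-24, 12)
w1·Tw1 = 0·(-24) + 6·12 = 72; w1·w1 = 0·0 + 6·6 = 36
λ ≈ 72/36 = 2.0000

2.0000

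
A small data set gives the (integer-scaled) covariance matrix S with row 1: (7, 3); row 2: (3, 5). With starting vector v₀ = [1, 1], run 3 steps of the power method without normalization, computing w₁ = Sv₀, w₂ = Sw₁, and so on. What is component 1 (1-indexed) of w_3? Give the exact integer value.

868

w1 = Sv₀ = (7·1 + 3·1; 3·1 + 5·1) = (10, 8)
w2 = Sw1 = (7·10 + 3·8; 3·10 + 5·8) = (94, 70)
w3 = Sw2 = (868, 632)
The requested component of w3 is 868.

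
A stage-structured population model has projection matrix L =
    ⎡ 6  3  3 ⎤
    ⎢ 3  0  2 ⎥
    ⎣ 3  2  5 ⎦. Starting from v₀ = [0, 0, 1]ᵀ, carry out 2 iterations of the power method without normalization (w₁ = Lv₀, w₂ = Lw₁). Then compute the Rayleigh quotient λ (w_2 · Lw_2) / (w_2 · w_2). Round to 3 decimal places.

w1 = Lv₀ = (3, 2, 5)
w2 = Lw1 = (39, 19, 38)
Lw2 = (405, 193, 345)
w2·Lw2 = 39·405 + 19·193 + 38·345 = 32572; w2·w2 = 39·39 + 19·19 + 38·38 = 3326
λ ≈ 32572/3326 = 9.793

9.793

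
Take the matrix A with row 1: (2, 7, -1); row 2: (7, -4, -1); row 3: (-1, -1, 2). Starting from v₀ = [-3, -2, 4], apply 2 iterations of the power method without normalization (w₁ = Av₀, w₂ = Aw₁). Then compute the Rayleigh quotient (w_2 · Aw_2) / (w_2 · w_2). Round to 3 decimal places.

λ ≈ 6.982

w1 = Av₀ = (-24, -17, 13)
w2 = Aw1 = (-180, -113, 67)
Aw2 = (-1218, -875, 427)
w2·Aw2 = (-180)·(-1218) + (-113)·(-875) + 67·427 = 346724; w2·w2 = (-180)·(-180) + (-113)·(-113) + 67·67 = 49658
λ ≈ 346724/49658 = 6.982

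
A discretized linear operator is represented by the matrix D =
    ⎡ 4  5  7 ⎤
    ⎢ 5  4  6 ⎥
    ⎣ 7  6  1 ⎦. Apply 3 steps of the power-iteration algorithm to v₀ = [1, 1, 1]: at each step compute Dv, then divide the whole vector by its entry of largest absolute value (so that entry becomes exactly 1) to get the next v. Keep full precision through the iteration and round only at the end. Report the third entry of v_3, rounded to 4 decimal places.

Dv0 = (16.00000, 15.00000, 14.00000); divide by 16.00000 → v1 = (1.00000, 0.93750, 0.87500)
Dv1 = (14.81250, 14.00000, 13.50000); divide by 14.81250 → v2 = (1.00000, 0.94515, 0.91139)
Dv2 = (15.10549, 14.24895, 13.58228); divide by 15.10549 → v3 = (1.00000, 0.94330, 0.89916)
Requested entry of v3: 3219/3580 = 0.8992

0.8992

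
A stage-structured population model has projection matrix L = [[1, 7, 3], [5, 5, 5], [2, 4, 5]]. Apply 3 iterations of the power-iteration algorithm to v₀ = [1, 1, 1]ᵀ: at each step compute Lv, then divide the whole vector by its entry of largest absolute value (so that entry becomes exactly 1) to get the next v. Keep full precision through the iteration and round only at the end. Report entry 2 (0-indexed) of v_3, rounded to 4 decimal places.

0.7316

Lv0 = (11.00000, 15.00000, 11.00000); divide by 15.00000 → v1 = (0.73333, 1.00000, 0.73333)
Lv1 = (9.93333, 12.33333, 9.13333); divide by 12.33333 → v2 = (0.80541, 1.00000, 0.74054)
Lv2 = (10.02703, 12.72973, 9.31351); divide by 12.72973 → v3 = (0.78769, 1.00000, 0.73163)
Requested entry of v3: 1723/2355 = 0.7316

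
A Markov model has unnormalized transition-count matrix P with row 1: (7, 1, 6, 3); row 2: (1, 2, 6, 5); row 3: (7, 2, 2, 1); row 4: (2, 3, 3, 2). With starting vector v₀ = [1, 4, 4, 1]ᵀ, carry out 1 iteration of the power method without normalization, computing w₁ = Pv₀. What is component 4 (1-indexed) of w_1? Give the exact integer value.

28

w1 = Pv₀ = (7·1 + 1·4 + 6·4 + 3·1; 1·1 + 2·4 + 6·4 + 5·1; 7·1 + 2·4 + 2·4 + 1·1; 2·1 + 3·4 + 3·4 + 2·1) = (38, 38, 24, 28)
The requested component of w1 is 28.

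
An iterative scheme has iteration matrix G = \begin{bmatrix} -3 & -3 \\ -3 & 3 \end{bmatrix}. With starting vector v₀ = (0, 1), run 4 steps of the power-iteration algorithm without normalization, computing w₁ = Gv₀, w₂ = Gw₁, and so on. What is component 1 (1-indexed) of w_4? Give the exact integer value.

0

w1 = Gv₀ = ((-3)·0 + (-3)·1; (-3)·0 + 3·1) = (-3, 3)
w2 = Gw1 = ((-3)·(-3) + (-3)·3; (-3)·(-3) + 3·3) = (0, 18)
w3 = Gw2 = (-54, 54)
w4 = Gw3 = (0, 324)
The requested component of w4 is 0.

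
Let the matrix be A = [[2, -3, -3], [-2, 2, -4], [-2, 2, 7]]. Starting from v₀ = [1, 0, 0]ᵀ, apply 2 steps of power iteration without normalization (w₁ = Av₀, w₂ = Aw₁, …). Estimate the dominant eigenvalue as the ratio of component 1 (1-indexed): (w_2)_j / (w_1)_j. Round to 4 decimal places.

w1 = Av₀ = (2, -2, -2)
w2 = Aw1 = (16, 0, -22)
Ratio at component: 16 / 2 = 8.0000

λ ≈ 8.0000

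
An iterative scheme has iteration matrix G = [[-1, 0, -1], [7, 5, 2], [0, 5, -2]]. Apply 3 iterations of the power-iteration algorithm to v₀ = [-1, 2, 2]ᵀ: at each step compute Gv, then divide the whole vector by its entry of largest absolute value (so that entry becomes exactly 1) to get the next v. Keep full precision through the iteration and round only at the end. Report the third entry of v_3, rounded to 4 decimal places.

0.7299

Gv0 = (-1.00000, 7.00000, 6.00000); divide by 7.00000 → v1 = (-0.14286, 1.00000, 0.85714)
Gv1 = (-0.71429, 5.71429, 3.28571); divide by 5.71429 → v2 = (-0.12500, 1.00000, 0.57500)
Gv2 = (-0.45000, 5.27500, 3.85000); divide by 5.27500 → v3 = (-0.08531, 1.00000, 0.72986)
Requested entry of v3: 154/211 = 0.7299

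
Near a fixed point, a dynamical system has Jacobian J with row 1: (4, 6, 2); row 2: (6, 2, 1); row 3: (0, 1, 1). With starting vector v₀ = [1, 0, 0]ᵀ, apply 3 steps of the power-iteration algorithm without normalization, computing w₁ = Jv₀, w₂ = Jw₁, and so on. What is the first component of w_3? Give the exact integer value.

436

w1 = Jv₀ = (4·1 + 6·0 + 2·0; 6·1 + 2·0 + 1·0; 0·1 + 1·0 + 1·0) = (4, 6, 0)
w2 = Jw1 = (4·4 + 6·6 + 2·0; 6·4 + 2·6 + 1·0; 0·4 + 1·6 + 1·0) = (52, 36, 6)
w3 = Jw2 = (436, 390, 42)
The requested component of w3 is 436.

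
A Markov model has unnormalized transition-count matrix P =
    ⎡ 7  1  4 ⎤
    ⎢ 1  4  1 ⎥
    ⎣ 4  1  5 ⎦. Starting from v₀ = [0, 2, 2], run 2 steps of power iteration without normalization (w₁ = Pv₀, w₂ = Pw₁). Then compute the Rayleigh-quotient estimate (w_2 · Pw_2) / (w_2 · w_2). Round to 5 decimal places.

10.29188

w1 = Pv₀ = (7·0 + 1·2 + 4·2; 1·0 + 4·2 + 1·2; 4·0 + 1·2 + 5·2) = (10, 10, 12)
w2 = Pw1 = (7·10 + 1·10 + 4·12; 1·10 + 4·10 + 1·12; 4·10 + 1·10 + 5·12) = (128, 62, 110)
Pw2 = (1398, 486, 1124)
w2·Pw2 = 128·1398 + 62·486 + 110·1124 = 332716; w2·w2 = 128·128 + 62·62 + 110·110 = 32328
λ ≈ 332716/32328 = 10.29188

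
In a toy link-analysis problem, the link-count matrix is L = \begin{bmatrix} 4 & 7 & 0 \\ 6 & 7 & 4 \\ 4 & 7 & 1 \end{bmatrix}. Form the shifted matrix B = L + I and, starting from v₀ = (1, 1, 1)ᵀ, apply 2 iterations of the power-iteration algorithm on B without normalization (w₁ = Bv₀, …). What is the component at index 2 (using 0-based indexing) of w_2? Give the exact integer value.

B = L + I has rows (5, 7, 0); (6, 8, 4); (4, 7, 2)
w1 = Bv₀ = (12, 18, 13)
w2 = Bw1 = (186, 268, 200)
Requested component of w2: 200

200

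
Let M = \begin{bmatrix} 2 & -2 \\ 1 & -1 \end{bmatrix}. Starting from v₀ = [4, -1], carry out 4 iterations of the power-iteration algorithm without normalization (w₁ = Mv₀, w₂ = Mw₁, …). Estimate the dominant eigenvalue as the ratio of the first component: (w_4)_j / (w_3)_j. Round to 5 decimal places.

λ ≈ 1.00000

w1 = Mv₀ = (10, 5)
w2 = Mw1 = (10, 5)
w3 = Mw2 = (10, 5)
w4 = Mw3 = (10, 5)
Ratio at component: 10 / 10 = 1.00000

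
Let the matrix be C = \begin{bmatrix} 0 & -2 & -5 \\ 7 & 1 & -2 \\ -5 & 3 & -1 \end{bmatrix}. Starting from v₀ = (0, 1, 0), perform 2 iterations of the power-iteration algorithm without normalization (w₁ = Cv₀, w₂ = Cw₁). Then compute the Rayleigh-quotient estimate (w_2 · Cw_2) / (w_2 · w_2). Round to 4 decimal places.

4.5147

w1 = Cv₀ = (-2, 1, 3)
w2 = Cw1 = (-17, -19, 10)
Cw2 = (-12, -158, 18)
w2·Cw2 = (-17)·(-12) + (-19)·(-158) + 10·18 = 3386; w2·w2 = (-17)·(-17) + (-19)·(-19) + 10·10 = 750
λ ≈ 3386/750 = 4.5147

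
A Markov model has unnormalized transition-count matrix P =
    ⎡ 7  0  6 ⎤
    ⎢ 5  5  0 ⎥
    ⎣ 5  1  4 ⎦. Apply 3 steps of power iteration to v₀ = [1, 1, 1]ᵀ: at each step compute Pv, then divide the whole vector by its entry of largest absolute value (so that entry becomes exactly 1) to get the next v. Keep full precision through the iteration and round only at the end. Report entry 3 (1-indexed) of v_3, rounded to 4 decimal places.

Pv0 = (13.00000, 10.00000, 10.00000); divide by 13.00000 → v1 = (1.00000, 0.76923, 0.76923)
Pv1 = (11.61538, 8.84615, 8.84615); divide by 11.61538 → v2 = (1.00000, 0.76159, 0.76159)
Pv2 = (11.56954, 8.80795, 8.80795); divide by 11.56954 → v3 = (1.00000, 0.76131, 0.76131)
Requested entry of v3: 1330/1747 = 0.7613

0.7613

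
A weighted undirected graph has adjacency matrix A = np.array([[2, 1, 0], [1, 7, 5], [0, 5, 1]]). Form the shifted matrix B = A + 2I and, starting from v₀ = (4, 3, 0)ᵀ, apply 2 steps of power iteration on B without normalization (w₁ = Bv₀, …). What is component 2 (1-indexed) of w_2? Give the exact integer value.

B = A + 2I has rows (4, 1, 0); (1, 9, 5); (0, 5, 3)
w1 = Bv₀ = (4·4 + 1·3 + 0·0; 1·4 + 9·3 + 5·0; 0·4 + 5·3 + 3·0) = (19, 31, 15)
w2 = Bw1 = (4·19 + 1·31 + 0·15; 1·19 + 9·31 + 5·15; 0·19 + 5·31 + 3·15) = (107, 373, 200)
Requested component of w2: 373

373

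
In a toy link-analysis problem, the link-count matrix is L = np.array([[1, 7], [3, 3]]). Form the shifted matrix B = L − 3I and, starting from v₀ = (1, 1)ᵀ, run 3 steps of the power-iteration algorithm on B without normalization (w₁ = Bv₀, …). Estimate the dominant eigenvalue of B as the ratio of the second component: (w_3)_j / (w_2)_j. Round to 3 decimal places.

2.200

B = L − 3I has rows (-2, 7); (3, 0)
w1 = Bv₀ = ((-2)·1 + 7·1; 3·1 + 0·1) = (5, 3)
w2 = Bw1 = ((-2)·5 + 7·3; 3·5 + 0·3) = (11, 15)
w3 = Bw2 = (83, 33)
Ratio: 33/15 = 2.200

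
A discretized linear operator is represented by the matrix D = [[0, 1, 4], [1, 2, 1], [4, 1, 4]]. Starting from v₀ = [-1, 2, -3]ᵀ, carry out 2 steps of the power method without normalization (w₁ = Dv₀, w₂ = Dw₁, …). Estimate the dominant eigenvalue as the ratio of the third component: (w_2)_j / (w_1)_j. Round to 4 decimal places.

w1 = Dv₀ = (0·(-1) + 1·2 + 4·(-3); 1·(-1) + 2·2 + 1·(-3); 4·(-1) + 1·2 + 4·(-3)) = (-10, 0, -14)
w2 = Dw1 = (0·(-10) + 1·0 + 4·(-14); 1·(-10) + 2·0 + 1·(-14); 4·(-10) + 1·0 + 4·(-14)) = (-56, -24, -96)
Ratio at component: -96 / -14 = 6.8571

λ ≈ 6.8571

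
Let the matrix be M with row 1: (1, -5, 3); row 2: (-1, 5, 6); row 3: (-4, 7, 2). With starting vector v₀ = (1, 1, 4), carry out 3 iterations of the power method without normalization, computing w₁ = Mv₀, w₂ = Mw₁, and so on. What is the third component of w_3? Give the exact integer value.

w1 = Mv₀ = (1·1 + (-5)·1 + 3·4; (-1)·1 + 5·1 + 6·4; (-4)·1 + 7·1 + 2·4) = (8, 28, 11)
w2 = Mw1 = (1·8 + (-5)·28 + 3·11; (-1)·8 + 5·28 + 6·11; (-4)·8 + 7·28 + 2·11) = (-99, 198, 186)
w3 = Mw2 = (-531, 2205, 2154)
The requested component of w3 is 2154.

2154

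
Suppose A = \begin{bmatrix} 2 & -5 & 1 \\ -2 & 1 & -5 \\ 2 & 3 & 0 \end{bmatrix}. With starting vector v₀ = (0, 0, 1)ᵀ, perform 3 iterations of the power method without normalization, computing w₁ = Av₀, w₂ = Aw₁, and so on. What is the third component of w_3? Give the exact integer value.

w1 = Av₀ = (2·0 + (-5)·0 + 1·1; (-2)·0 + 1·0 + (-5)·1; 2·0 + 3·0 + 0·1) = (1, -5, 0)
w2 = Aw1 = (2·1 + (-5)·(-5) + 1·0; (-2)·1 + 1·(-5) + (-5)·0; 2·1 + 3·(-5) + 0·0) = (27, -7, -13)
w3 = Aw2 = (76, 4, 33)
The requested component of w3 is 33.

33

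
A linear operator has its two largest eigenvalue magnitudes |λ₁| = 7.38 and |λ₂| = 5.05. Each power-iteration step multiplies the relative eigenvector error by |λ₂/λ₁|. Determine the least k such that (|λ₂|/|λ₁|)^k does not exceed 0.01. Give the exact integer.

|λ₂/λ₁| = 5.05/7.38 = 0.68428
Need k ≥ ln(0.01) / ln(0.68428) = -4.6052 / -0.3794 ≈ 12.139
Smallest integer k satisfying the bound: 13

13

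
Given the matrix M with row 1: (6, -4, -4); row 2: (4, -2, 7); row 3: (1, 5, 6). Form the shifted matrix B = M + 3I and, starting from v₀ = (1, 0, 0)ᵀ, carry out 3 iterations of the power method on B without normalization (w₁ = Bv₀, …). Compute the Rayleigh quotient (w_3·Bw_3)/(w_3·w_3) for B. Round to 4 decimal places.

μ ≈ 10.8166

B = M + 3I has rows (9, -4, -4); (4, 1, 7); (1, 5, 9)
w1 = Bv₀ = (9, 4, 1)
w2 = Bw1 = (61, 47, 38)
w3 = Bw2 = (209, 557, 638)
Bw3 = (-2899, 5859, 8736)
w3·Bw3 = 8231140; w3·w3 = 760974; μ ≈ 8231140/760974 = 10.8166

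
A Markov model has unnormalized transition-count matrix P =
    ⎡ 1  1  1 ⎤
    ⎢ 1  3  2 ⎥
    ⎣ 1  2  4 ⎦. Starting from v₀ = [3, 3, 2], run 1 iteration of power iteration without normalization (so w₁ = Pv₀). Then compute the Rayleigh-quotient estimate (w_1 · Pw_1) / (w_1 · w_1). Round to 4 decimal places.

w1 = Pv₀ = (1·3 + 1·3 + 1·2; 1·3 + 3·3 + 2·2; 1·3 + 2·3 + 4·2) = (8, 16, 17)
Pw1 = (41, 90, 108)
w1·Pw1 = 8·41 + 16·90 + 17·108 = 3604; w1·w1 = 8·8 + 16·16 + 17·17 = 609
λ ≈ 3604/609 = 5.9179

5.9179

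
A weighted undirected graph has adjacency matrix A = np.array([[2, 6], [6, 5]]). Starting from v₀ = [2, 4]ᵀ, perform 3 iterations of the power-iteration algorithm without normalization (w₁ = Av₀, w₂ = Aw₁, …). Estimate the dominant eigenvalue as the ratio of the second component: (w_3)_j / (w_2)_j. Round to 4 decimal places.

λ ≈ 9.5366

w1 = Av₀ = (28, 32)
w2 = Aw1 = (248, 328)
w3 = Aw2 = (2464, 3128)
Ratio at component: 3128 / 328 = 9.5366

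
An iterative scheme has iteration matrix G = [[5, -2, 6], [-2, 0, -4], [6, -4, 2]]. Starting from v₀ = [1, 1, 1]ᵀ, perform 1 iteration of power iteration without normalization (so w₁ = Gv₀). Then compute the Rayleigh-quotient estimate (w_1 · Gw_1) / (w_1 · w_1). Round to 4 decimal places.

w1 = Gv₀ = (5·1 + (-2)·1 + 6·1; (-2)·1 + 0·1 + (-4)·1; 6·1 + (-4)·1 + 2·1) = (9, -6, 4)
Gw1 = (81, -34, 86)
w1·Gw1 = 9·81 + (-6)·(-34) + 4·86 = 1277; w1·w1 = 9·9 + (-6)·(-6) + 4·4 = 133
λ ≈ 1277/133 = 9.6015

λ ≈ 9.6015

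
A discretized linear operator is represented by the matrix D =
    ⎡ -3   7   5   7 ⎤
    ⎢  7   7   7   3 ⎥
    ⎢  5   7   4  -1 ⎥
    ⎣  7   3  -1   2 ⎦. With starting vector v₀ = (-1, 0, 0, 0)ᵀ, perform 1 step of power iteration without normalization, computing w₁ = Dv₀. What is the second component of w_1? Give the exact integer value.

-7

w1 = Dv₀ = ((-3)·(-1) + 7·0 + 5·0 + 7·0; 7·(-1) + 7·0 + 7·0 + 3·0; 5·(-1) + 7·0 + 4·0 + (-1)·0; 7·(-1) + 3·0 + (-1)·0 + 2·0) = (3, -7, -5, -7)
The requested component of w1 is -7.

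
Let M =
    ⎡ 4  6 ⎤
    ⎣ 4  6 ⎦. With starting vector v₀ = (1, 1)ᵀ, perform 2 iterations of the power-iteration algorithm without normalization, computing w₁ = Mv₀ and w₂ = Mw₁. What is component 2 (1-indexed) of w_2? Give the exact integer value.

w1 = Mv₀ = (4·1 + 6·1; 4·1 + 6·1) = (10, 10)
w2 = Mw1 = (4·10 + 6·10; 4·10 + 6·10) = (100, 100)
The requested component of w2 is 100.

100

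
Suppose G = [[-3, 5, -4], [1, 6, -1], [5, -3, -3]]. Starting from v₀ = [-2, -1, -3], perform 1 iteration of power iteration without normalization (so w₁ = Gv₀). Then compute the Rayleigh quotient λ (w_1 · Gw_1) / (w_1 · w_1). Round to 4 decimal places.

w1 = Gv₀ = ((-3)·(-2) + 5·(-1) + (-4)·(-3); 1·(-2) + 6·(-1) + (-1)·(-3); 5·(-2) + (-3)·(-1) + (-3)·(-3)) = (13, -5, 2)
Gw1 = (-72, -19, 74)
w1·Gw1 = 13·(-72) + (-5)·(-19) + 2·74 = -693; w1·w1 = 13·13 + (-5)·(-5) + 2·2 = 198
λ ≈ -693/198 = -3.5000

-3.5000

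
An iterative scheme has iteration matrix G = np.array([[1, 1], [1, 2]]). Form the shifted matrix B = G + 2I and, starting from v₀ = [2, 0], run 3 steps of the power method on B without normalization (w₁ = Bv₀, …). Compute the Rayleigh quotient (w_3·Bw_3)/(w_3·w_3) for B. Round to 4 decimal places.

4.5130

B = G + 2I has rows (3, 1); (1, 4)
w1 = Bv₀ = (6, 2)
w2 = Bw1 = (20, 14)
w3 = Bw2 = (74, 76)
Bw3 = (298, 378)
w3·Bw3 = 50780; w3·w3 = 11252; μ ≈ 50780/11252 = 4.5130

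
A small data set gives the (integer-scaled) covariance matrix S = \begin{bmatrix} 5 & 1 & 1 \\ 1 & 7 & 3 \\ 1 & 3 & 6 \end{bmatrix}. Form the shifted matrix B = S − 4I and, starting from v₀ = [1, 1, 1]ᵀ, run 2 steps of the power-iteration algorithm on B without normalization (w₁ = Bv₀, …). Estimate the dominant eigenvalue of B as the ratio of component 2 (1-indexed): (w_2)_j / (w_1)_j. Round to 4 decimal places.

B = S − 4I has rows (1, 1, 1); (1, 3, 3); (1, 3, 2)
w1 = Bv₀ = (3, 7, 6)
w2 = Bw1 = (16, 42, 36)
Ratio: 42/7 = 6.0000

μ ≈ 6.0000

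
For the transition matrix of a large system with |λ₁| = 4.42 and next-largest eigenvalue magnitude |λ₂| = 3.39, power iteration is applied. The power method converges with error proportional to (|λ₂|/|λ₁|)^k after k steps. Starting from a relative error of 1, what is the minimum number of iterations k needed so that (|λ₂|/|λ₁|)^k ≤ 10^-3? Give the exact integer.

27

|λ₂/λ₁| = 3.39/4.42 = 0.76697
Need k ≥ ln(10^-3) / ln(0.76697) = -6.9078 / -0.2653 ≈ 26.037
Smallest integer k satisfying the bound: 27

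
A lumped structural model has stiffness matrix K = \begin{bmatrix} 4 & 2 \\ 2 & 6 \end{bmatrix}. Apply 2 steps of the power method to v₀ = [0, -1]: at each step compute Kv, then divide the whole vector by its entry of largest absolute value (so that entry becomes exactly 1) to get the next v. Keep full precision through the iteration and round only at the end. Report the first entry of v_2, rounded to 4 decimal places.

0.5000

Kv0 = (-2.00000, -6.00000); divide by -6.00000 → v1 = (0.33333, 1.00000)
Kv1 = (3.33333, 6.66667); divide by 6.66667 → v2 = (0.50000, 1.00000)
Requested entry of v2: -20/-40 = 0.5000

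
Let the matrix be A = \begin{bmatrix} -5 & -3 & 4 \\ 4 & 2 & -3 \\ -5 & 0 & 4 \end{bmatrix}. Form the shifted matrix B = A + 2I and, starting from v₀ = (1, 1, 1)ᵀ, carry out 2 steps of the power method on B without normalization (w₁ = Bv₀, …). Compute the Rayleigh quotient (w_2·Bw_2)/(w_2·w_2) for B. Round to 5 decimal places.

B = A + 2I has rows (-3, -3, 4); (4, 4, -3); (-5, 0, 6)
w1 = Bv₀ = ((-3)·1 + (-3)·1 + 4·1; 4·1 + 4·1 + (-3)·1; (-5)·1 + 0·1 + 6·1) = (-2, 5, 1)
w2 = Bw1 = ((-3)·(-2) + (-3)·5 + 4·1; 4·(-2) + 4·5 + (-3)·1; (-5)·(-2) + 0·5 + 6·1) = (-5, 9, 16)
Bw2 = (52, -32, 121)
w2·Bw2 = 1388; w2·w2 = 362; μ ≈ 1388/362 = 3.83425

3.83425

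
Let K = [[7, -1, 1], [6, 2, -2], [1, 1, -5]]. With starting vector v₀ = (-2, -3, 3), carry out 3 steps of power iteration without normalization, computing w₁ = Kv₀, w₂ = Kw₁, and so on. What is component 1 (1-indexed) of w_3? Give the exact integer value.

w1 = Kv₀ = (7·(-2) + (-1)·(-3) + 1·3; 6·(-2) + 2·(-3) + (-2)·3; 1·(-2) + 1·(-3) + (-5)·3) = (-8, -24, -20)
w2 = Kw1 = (7·(-8) + (-1)·(-24) + 1·(-20); 6·(-8) + 2·(-24) + (-2)·(-20); 1·(-8) + 1·(-24) + (-5)·(-20)) = (-52, -56, 68)
w3 = Kw2 = (-240, -560, -448)
The requested component of w3 is -240.

-240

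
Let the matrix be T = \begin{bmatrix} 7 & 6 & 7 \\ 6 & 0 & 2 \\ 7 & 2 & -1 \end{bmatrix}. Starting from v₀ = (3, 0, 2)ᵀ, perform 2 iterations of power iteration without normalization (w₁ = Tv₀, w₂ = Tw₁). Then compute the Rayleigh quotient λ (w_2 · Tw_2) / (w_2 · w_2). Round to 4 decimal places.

13.8432

w1 = Tv₀ = (7·3 + 6·0 + 7·2; 6·3 + 0·0 + 2·2; 7·3 + 2·0 + (-1)·2) = (35, 22, 19)
w2 = Tw1 = (7·35 + 6·22 + 7·19; 6·35 + 0·22 + 2·19; 7·35 + 2·22 + (-1)·19) = (510, 248, 270)
Tw2 = (6948, 3600, 3796)
w2·Tw2 = 510·6948 + 248·3600 + 270·3796 = 5461200; w2·w2 = 510·510 + 248·248 + 270·270 = 394504
λ ≈ 5461200/394504 = 13.8432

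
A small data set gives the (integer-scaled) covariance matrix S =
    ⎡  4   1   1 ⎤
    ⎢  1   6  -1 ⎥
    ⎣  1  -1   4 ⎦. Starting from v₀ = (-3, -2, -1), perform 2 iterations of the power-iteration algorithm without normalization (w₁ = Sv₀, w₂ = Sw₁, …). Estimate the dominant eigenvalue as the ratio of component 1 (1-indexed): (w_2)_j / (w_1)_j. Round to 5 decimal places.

5.26667

w1 = Sv₀ = (4·(-3) + 1·(-2) + 1·(-1); 1·(-3) + 6·(-2) + (-1)·(-1); 1·(-3) + (-1)·(-2) + 4·(-1)) = (-15, -14, -5)
w2 = Sw1 = (4·(-15) + 1·(-14) + 1·(-5); 1·(-15) + 6·(-14) + (-1)·(-5); 1·(-15) + (-1)·(-14) + 4·(-5)) = (-79, -94, -21)
Ratio at component: -79 / -15 = 5.26667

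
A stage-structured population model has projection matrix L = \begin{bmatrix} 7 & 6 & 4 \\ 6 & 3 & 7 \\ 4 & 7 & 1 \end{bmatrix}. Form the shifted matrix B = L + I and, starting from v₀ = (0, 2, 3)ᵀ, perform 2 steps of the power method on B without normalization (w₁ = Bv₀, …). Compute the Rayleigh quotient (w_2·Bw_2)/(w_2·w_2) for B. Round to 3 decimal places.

B = L + I has rows (8, 6, 4); (6, 4, 7); (4, 7, 2)
w1 = Bv₀ = (24, 29, 20)
w2 = Bw1 = (446, 400, 339)
Bw2 = (7324, 6649, 5262)
w2·Bw2 = 7709922; w2·w2 = 473837; μ ≈ 7709922/473837 = 16.271

16.271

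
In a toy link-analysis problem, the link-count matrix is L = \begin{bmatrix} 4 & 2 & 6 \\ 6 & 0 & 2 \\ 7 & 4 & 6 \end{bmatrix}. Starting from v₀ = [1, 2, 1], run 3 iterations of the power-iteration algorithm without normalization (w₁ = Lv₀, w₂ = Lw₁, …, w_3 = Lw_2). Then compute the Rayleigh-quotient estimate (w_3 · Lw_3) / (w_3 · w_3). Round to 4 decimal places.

w1 = Lv₀ = (4·1 + 2·2 + 6·1; 6·1 + 0·2 + 2·1; 7·1 + 4·2 + 6·1) = (14, 8, 21)
w2 = Lw1 = (4·14 + 2·8 + 6·21; 6·14 + 0·8 + 2·21; 7·14 + 4·8 + 6·21) = (198, 126, 256)
w3 = Lw2 = (2580, 1700, 3426)
Lw3 = (34276, 22332, 45416)
w3·Lw3 = 2580·34276 + 1700·22332 + 3426·45416 = 281991696; w3·w3 = 2580·2580 + 1700·1700 + 3426·3426 = 21283876
λ ≈ 281991696/21283876 = 13.2491

13.2491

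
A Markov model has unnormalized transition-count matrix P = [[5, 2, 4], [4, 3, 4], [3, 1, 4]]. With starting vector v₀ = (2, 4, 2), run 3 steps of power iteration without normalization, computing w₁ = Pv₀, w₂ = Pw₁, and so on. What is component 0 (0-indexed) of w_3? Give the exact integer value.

2522

w1 = Pv₀ = (26, 28, 18)
w2 = Pw1 = (258, 260, 178)
w3 = Pw2 = (2522, 2524, 1746)
The requested component of w3 is 2522.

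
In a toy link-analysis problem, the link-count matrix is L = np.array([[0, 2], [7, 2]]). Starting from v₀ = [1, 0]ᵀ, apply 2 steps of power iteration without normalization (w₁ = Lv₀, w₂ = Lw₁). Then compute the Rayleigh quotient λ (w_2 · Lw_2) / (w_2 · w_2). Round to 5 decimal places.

w1 = Lv₀ = (0·1 + 2·0; 7·1 + 2·0) = (0, 7)
w2 = Lw1 = (0·0 + 2·7; 7·0 + 2·7) = (14, 14)
Lw2 = (28, 126)
w2·Lw2 = 14·28 + 14·126 = 2156; w2·w2 = 14·14 + 14·14 = 392
λ ≈ 2156/392 = 5.50000

5.50000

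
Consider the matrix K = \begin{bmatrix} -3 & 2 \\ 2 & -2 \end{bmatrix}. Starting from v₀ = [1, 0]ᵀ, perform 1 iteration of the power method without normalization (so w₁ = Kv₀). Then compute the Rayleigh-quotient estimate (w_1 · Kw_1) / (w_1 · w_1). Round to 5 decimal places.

λ ≈ -4.53846

w1 = Kv₀ = ((-3)·1 + 2·0; 2·1 + (-2)·0) = (-3, 2)
Kw1 = (13, -10)
w1·Kw1 = (-3)·13 + 2·(-10) = -59; w1·w1 = (-3)·(-3) + 2·2 = 13
λ ≈ -59/13 = -4.53846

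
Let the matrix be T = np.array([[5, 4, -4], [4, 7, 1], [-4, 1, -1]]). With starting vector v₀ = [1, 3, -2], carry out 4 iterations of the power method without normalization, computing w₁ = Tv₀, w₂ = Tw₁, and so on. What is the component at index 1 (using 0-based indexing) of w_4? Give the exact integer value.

27444

w1 = Tv₀ = (25, 23, 1)
w2 = Tw1 = (213, 262, -78)
w3 = Tw2 = (2425, 2608, -512)
w4 = Tw3 = (24605, 27444, -6580)
The requested component of w4 is 27444.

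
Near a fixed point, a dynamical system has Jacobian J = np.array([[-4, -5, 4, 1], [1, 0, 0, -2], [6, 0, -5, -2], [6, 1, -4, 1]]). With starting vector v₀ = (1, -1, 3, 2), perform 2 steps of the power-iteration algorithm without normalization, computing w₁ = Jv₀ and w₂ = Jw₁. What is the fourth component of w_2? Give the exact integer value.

w1 = Jv₀ = ((-4)·1 + (-5)·(-1) + 4·3 + 1·2; 1·1 + 0·(-1) + 0·3 + (-2)·2; 6·1 + 0·(-1) + (-5)·3 + (-2)·2; 6·1 + 1·(-1) + (-4)·3 + 1·2) = (15, -3, -13, -5)
w2 = Jw1 = ((-4)·15 + (-5)·(-3) + 4·(-13) + 1·(-5); 1·15 + 0·(-3) + 0·(-13) + (-2)·(-5); 6·15 + 0·(-3) + (-5)·(-13) + (-2)·(-5); 6·15 + 1·(-3) + (-4)·(-13) + 1·(-5)) = (-102, 25, 165, 134)
The requested component of w2 is 134.

134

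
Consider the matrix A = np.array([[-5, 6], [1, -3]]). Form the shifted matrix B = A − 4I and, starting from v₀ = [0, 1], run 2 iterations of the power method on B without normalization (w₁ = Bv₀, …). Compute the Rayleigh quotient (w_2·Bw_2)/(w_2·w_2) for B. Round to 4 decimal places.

-11.5251

B = A − 4I has rows (-9, 6); (1, -7)
w1 = Bv₀ = ((-9)·0 + 6·1; 1·0 + (-7)·1) = (6, -7)
w2 = Bw1 = ((-9)·6 + 6·(-7); 1·6 + (-7)·(-7)) = (-96, 55)
Bw2 = (1194, -481)
w2·Bw2 = -141079; w2·w2 = 12241; μ ≈ -141079/12241 = -11.5251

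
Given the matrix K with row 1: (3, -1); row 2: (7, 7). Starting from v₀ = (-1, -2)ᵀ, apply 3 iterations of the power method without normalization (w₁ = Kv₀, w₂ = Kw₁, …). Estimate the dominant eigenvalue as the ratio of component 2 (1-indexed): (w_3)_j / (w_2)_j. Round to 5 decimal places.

6.18182

w1 = Kv₀ = (-1, -21)
w2 = Kw1 = (18, -154)
w3 = Kw2 = (208, -952)
Ratio at component: -952 / -154 = 6.18182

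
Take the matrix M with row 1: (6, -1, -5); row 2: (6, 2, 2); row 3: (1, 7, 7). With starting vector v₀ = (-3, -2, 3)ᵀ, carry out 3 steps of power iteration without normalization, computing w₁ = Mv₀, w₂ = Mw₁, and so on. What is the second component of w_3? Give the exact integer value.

w1 = Mv₀ = (-31, -16, 4)
w2 = Mw1 = (-190, -210, -115)
w3 = Mw2 = (-355, -1790, -2465)
The requested component of w3 is -1790.

-1790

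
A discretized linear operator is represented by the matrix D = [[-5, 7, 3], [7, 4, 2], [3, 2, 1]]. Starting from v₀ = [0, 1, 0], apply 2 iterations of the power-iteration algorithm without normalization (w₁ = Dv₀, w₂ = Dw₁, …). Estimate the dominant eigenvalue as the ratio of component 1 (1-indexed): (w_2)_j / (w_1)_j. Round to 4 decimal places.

-0.1429

w1 = Dv₀ = ((-5)·0 + 7·1 + 3·0; 7·0 + 4·1 + 2·0; 3·0 + 2·1 + 1·0) = (7, 4, 2)
w2 = Dw1 = ((-5)·7 + 7·4 + 3·2; 7·7 + 4·4 + 2·2; 3·7 + 2·4 + 1·2) = (-1, 69, 31)
Ratio at component: -1 / 7 = -0.1429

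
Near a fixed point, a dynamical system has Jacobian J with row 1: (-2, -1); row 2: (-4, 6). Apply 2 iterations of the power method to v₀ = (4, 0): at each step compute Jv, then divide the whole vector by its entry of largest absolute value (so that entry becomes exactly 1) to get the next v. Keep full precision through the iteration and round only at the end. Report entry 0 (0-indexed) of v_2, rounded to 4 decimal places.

Jv0 = (-8.00000, -16.00000); divide by -16.00000 → v1 = (0.50000, 1.00000)
Jv1 = (-2.00000, 4.00000); divide by 4.00000 → v2 = (-0.50000, 1.00000)
Requested entry of v2: 32/-64 = -0.5000

-0.5000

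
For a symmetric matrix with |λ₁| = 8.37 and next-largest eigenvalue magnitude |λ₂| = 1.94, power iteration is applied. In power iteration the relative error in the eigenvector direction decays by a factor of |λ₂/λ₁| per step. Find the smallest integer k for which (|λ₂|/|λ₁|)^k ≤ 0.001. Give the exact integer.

5

|λ₂/λ₁| = 1.94/8.37 = 0.23178
Need k ≥ ln(0.001) / ln(0.23178) = -6.9078 / -1.4620 ≈ 4.725
Smallest integer k satisfying the bound: 5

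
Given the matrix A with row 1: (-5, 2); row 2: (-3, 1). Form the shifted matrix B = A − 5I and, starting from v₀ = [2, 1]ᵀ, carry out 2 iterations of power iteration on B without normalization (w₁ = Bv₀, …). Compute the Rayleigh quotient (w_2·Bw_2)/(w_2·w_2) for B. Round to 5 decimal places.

μ ≈ -8.89720

B = A − 5I has rows (-10, 2); (-3, -4)
w1 = Bv₀ = (-18, -10)
w2 = Bw1 = (160, 94)
Bw2 = (-1412, -856)
w2·Bw2 = -306384; w2·w2 = 34436; μ ≈ -306384/34436 = -8.89720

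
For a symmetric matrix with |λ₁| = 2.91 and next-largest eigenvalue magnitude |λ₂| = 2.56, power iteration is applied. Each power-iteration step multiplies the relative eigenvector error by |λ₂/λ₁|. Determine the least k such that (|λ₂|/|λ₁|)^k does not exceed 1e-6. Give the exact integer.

|λ₂/λ₁| = 2.56/2.91 = 0.87973
Need k ≥ ln(1e-6) / ln(0.87973) = -13.8155 / -0.1281 ≈ 107.811
Smallest integer k satisfying the bound: 108

108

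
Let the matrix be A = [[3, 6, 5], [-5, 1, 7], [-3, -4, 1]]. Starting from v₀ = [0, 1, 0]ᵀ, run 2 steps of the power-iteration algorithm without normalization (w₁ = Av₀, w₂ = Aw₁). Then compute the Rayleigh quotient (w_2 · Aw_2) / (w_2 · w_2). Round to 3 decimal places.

λ ≈ 2.026

w1 = Av₀ = (6, 1, -4)
w2 = Aw1 = (4, -57, -26)
Aw2 = (-460, -259, 190)
w2·Aw2 = 4·(-460) + (-57)·(-259) + (-26)·190 = 7983; w2·w2 = 4·4 + (-57)·(-57) + (-26)·(-26) = 3941
λ ≈ 7983/3941 = 2.026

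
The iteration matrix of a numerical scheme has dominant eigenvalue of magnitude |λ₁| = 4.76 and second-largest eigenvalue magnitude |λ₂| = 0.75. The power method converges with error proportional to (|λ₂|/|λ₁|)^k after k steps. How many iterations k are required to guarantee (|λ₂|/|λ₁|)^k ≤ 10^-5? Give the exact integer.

7

|λ₂/λ₁| = 0.75/4.76 = 0.15756
Need k ≥ ln(10^-5) / ln(0.15756) = -11.5129 / -1.8479 ≈ 6.230
Smallest integer k satisfying the bound: 7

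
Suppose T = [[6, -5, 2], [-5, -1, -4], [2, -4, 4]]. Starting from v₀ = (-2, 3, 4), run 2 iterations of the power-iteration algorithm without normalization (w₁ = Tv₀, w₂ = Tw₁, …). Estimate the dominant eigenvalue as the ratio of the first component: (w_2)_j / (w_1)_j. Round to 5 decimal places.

w1 = Tv₀ = (6·(-2) + (-5)·3 + 2·4; (-5)·(-2) + (-1)·3 + (-4)·4; 2·(-2) + (-4)·3 + 4·4) = (-19, -9, 0)
w2 = Tw1 = (6·(-19) + (-5)·(-9) + 2·0; (-5)·(-19) + (-1)·(-9) + (-4)·0; 2·(-19) + (-4)·(-9) + 4·0) = (-69, 104, -2)
Ratio at component: -69 / -19 = 3.63158

λ ≈ 3.63158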